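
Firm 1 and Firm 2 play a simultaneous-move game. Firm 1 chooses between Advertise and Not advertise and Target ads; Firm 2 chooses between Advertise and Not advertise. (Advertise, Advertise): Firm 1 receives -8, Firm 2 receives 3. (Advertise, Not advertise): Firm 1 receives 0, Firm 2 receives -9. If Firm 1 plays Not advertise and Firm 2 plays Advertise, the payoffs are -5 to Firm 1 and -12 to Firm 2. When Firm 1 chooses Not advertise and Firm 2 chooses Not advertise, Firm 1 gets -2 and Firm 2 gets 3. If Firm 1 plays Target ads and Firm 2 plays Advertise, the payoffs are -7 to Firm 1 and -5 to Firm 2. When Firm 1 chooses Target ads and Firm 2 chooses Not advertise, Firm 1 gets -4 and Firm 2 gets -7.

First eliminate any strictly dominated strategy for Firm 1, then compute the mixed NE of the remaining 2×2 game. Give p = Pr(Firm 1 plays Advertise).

p = 5/9

Firm 1's strategy Target ads is strictly dominated by Not advertise: -5 > -7 and -2 > -4. Eliminate Target ads.
Set Firm 2's expected payoff from Advertise equal to that from Not advertise:
  Firm 2's payoff from Advertise: p·3 + (1−p)·(-12) = 15p - 12
  Firm 2's payoff from Not advertise: p·(-9) + (1−p)·3 = -12p + 3
  15p - 12 = -12p + 3  ⇒  27p = 15  ⇒  p = 5/9.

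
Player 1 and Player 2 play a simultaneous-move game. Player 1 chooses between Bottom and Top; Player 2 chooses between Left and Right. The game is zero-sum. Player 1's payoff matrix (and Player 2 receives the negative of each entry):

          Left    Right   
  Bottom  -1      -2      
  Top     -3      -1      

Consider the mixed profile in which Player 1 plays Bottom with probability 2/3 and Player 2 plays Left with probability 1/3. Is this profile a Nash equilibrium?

Yes

Check Player 2's indifference given Player 1's mix p = 2/3:
  payoff from Left = 5/3; payoff from Right = 5/3 — equal.
Check Player 1's indifference given Player 2's mix q = 1/3:
  payoff from Bottom = -5/3; payoff from Top = -5/3 — equal.
Both players are indifferent, so neither can profitably deviate.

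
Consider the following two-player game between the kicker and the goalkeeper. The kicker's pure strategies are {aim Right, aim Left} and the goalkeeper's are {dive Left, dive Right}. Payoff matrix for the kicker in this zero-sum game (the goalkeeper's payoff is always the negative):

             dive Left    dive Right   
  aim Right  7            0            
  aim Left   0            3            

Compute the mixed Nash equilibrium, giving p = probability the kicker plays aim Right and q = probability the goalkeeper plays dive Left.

The goalkeeper's indifference between dive Left and dive Right determines the kicker's mixing probability p:
  the goalkeeper's expected payoff from dive Left: p·(-7) + (1−p)·0 = -7p
  the goalkeeper's expected payoff from dive Right: p·0 + (1−p)·(-3) = 3p - 3
  -7p = 3p - 3  ⇒  -10p = -3  ⇒  p = 3/10.
For the kicker to be willing to mix, the kicker must be indifferent between aim Right and aim Left, which pins down the goalkeeper's mix.
  the kicker's payoff to aim Right: q·7 + (1−q)·0 = 7q
  the kicker's payoff to aim Left: q·0 + (1−q)·3 = -3q + 3
  7q = -3q + 3  ⇒  10q = 3  ⇒  q = 3/10.

p = 3/10, q = 3/10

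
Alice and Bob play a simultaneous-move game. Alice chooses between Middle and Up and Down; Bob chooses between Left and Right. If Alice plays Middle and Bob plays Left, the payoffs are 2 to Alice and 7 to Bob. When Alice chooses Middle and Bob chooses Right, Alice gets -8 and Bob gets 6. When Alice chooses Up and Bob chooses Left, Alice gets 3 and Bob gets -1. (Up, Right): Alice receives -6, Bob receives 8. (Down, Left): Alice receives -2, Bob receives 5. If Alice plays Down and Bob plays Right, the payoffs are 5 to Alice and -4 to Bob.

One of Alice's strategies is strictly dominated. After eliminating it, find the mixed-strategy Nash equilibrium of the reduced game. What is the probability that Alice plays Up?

p = 1/2

Alice's strategy Middle is strictly dominated by Up: 3 > 2 and -6 > -8. Eliminate Middle.
For Bob to be willing to mix, Bob must be indifferent between Left and Right, which pins down Alice's mix.
  Bob's payoff to Left: p·(-1) + (1−p)·5 = -6p + 5
  Bob's payoff to Right: p·8 + (1−p)·(-4) = 12p - 4
  -6p + 5 = 12p - 4  ⇒  -18p = -9  ⇒  p = 1/2.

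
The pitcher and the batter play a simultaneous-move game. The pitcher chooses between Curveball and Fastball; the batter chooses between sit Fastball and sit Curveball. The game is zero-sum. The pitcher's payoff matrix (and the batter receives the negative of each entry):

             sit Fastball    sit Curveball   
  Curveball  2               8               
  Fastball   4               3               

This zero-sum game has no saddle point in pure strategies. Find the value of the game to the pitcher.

The pitcher's indifference between Curveball and Fastball determines the batter's mixing probability q:
  the pitcher's payoff to Curveball: q·2 + (1−q)·8 = -6q + 8
  the pitcher's payoff to Fastball: q·4 + (1−q)·3 = q + 3
  -6q + 8 = q + 3  ⇒  -7q = -5  ⇒  q = 5/7.
The value is the pitcher's expected payoff against this mix (using Curveball): (5/7)·2 + (2/7)·8 = 26/7.

v = 26/7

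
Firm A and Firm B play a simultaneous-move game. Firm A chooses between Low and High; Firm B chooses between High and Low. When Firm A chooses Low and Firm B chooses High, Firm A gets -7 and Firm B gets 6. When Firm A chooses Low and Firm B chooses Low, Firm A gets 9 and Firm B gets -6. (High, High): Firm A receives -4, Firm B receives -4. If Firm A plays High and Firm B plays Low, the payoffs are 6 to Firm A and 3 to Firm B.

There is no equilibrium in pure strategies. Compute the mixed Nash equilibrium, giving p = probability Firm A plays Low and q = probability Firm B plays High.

Firm B's indifference between High and Low determines Firm A's mixing probability p:
  Firm B's payoff from High: p·6 + (1−p)·(-4) = 10p - 4
  Firm B's payoff from Low: p·(-6) + (1−p)·3 = -9p + 3
  10p - 4 = -9p + 3  ⇒  19p = 7  ⇒  p = 7/19.
Set Firm A's expected payoff from Low equal to that from High:
  Firm A's payoff from Low: q·(-7) + (1−q)·9 = -16q + 9
  Firm A's payoff from High: q·(-4) + (1−q)·6 = -10q + 6
  -16q + 9 = -10q + 6  ⇒  -6q = -3  ⇒  q = 1/2.

p = 7/19, q = 1/2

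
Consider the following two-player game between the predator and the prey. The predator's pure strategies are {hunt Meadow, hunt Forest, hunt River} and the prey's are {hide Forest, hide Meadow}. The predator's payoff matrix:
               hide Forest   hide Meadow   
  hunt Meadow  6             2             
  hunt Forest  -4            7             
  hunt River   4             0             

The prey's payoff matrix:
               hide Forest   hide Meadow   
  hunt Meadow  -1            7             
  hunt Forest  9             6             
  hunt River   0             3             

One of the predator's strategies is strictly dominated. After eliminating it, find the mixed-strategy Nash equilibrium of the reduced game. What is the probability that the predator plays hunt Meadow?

The predator's strategy hunt River is strictly dominated by hunt Meadow: 6 > 4 and 2 > 0. Eliminate hunt River.
Set the prey's expected payoff from hide Forest equal to that from hide Meadow:
  the prey's expected payoff from hide Forest: p·(-1) + (1−p)·9 = -10p + 9
  the prey's expected payoff from hide Meadow: p·7 + (1−p)·6 = p + 6
  -10p + 9 = p + 6  ⇒  -11p = -3  ⇒  p = 3/11.

p = 3/11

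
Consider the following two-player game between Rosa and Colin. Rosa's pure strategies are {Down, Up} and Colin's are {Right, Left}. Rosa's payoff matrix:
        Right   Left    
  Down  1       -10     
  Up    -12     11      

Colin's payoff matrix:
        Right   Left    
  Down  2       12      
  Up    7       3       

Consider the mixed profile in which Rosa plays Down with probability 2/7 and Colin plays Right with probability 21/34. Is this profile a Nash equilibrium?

Yes

Check Colin's indifference given Rosa's mix p = 2/7:
  payoff from Right = 39/7; payoff from Left = 39/7 — equal.
Check Rosa's indifference given Colin's mix q = 21/34:
  payoff from Down = -109/34; payoff from Up = -109/34 — equal.
Both players are indifferent, so neither can profitably deviate.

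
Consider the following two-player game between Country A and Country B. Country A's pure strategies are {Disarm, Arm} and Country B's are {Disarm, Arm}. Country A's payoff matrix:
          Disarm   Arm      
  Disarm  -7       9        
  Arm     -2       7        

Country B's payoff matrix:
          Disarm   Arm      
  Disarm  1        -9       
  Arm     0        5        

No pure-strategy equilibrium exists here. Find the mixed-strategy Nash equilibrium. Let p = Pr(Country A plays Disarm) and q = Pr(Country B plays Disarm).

p = 1/3, q = 2/7

Country B's indifference between Disarm and Arm determines Country A's mixing probability p:
  Country B's expected payoff from Disarm: p·1 + (1−p)·0 = p
  Country B's expected payoff from Arm: p·(-9) + (1−p)·5 = -14p + 5
  p = -14p + 5  ⇒  15p = 5  ⇒  p = 1/3.
Set Country A's expected payoff from Disarm equal to that from Arm:
  Country A's payoff to Disarm: q·(-7) + (1−q)·9 = -16q + 9
  Country A's payoff to Arm: q·(-2) + (1−q)·7 = -9q + 7
  -16q + 9 = -9q + 7  ⇒  -7q = -2  ⇒  q = 2/7.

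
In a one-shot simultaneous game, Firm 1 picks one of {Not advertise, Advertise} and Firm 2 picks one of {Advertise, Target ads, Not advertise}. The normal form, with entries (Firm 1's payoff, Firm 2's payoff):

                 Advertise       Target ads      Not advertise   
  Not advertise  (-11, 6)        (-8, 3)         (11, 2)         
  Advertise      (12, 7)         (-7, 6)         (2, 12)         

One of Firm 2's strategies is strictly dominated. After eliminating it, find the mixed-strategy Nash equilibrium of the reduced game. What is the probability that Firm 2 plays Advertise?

Firm 2's strategy Target ads is strictly dominated by Advertise: 6 > 3 and 7 > 6. Eliminate Target ads.
In a mixed equilibrium Firm 1 is indifferent between Not advertise and Advertise; this condition fixes q.
  Firm 1's payoff from Not advertise: q·(-11) + (1−q)·11 = -22q + 11
  Firm 1's payoff from Advertise: q·12 + (1−q)·2 = 10q + 2
  -22q + 11 = 10q + 2  ⇒  -32q = -9  ⇒  q = 9/32.

q = 9/32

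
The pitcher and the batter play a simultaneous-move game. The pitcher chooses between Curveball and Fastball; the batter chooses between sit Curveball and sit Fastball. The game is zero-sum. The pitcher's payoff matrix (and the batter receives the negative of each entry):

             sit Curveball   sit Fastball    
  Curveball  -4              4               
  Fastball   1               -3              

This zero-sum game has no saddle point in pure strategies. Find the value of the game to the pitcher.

v = -2/3

Set the pitcher's expected payoff from Curveball equal to that from Fastball:
  the pitcher's payoff to Curveball: q·(-4) + (1−q)·4 = -8q + 4
  the pitcher's payoff to Fastball: q·1 + (1−q)·(-3) = 4q - 3
  -8q + 4 = 4q - 3  ⇒  -12q = -7  ⇒  q = 7/12.
The value is the pitcher's expected payoff against this mix (using Curveball): (7/12)·(-4) + (5/12)·4 = -2/3.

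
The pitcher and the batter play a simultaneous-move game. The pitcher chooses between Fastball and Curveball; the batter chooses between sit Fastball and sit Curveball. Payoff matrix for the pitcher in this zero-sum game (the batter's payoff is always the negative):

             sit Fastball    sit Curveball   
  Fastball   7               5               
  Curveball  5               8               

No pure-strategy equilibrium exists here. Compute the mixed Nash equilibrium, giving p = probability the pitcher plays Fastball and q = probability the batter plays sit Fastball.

p = 3/5, q = 3/5

The pitcher's mix must leave the batter indifferent between sit Fastball and sit Curveball.
  the batter's expected payoff from sit Fastball: p·(-7) + (1−p)·(-5) = -2p - 5
  the batter's expected payoff from sit Curveball: p·(-5) + (1−p)·(-8) = 3p - 8
  -2p - 5 = 3p - 8  ⇒  -5p = -3  ⇒  p = 3/5.
The batter's mix must leave the pitcher indifferent between Fastball and Curveball.
  the pitcher's payoff from Fastball: q·7 + (1−q)·5 = 2q + 5
  the pitcher's payoff from Curveball: q·5 + (1−q)·8 = -3q + 8
  2q + 5 = -3q + 8  ⇒  5q = 3  ⇒  q = 3/5.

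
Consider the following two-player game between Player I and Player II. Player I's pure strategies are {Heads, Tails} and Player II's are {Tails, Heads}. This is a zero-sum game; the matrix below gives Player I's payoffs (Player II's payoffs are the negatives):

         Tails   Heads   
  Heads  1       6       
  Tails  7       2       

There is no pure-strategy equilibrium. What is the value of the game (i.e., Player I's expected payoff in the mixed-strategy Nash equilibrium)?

Player II's mix must leave Player I indifferent between Heads and Tails.
  Player I's payoff to Heads: q·1 + (1−q)·6 = -5q + 6
  Player I's payoff to Tails: q·7 + (1−q)·2 = 5q + 2
  -5q + 6 = 5q + 2  ⇒  -10q = -4  ⇒  q = 2/5.
The value is Player I's expected payoff against this mix (using Heads): (2/5)·1 + (3/5)·6 = 4.

v = 4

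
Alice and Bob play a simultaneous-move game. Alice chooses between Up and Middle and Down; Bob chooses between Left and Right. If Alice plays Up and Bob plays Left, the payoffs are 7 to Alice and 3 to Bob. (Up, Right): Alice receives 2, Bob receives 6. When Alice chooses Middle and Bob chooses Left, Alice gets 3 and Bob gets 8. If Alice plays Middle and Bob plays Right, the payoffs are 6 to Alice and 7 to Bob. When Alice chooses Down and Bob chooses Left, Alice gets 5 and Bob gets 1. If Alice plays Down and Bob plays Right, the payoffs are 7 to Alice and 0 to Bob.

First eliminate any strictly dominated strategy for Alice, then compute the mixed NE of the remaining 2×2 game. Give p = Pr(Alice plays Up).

p = 1/4

Alice's strategy Middle is strictly dominated by Down: 5 > 3 and 7 > 6. Eliminate Middle.
In a mixed equilibrium Bob is indifferent between Left and Right; this condition fixes p.
  Bob's payoff from Left: p·3 + (1−p)·1 = 2p + 1
  Bob's payoff from Right: p·6 + (1−p)·0 = 6p
  2p + 1 = 6p  ⇒  -4p = -1  ⇒  p = 1/4.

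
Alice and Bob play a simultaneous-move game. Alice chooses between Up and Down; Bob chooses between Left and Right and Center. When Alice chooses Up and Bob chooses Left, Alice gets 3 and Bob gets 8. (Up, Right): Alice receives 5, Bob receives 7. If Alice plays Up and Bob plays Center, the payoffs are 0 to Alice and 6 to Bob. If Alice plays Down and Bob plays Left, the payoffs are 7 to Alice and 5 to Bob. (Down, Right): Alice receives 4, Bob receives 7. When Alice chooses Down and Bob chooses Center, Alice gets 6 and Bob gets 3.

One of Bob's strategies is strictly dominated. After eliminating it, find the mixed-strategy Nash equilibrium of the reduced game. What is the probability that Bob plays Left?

Bob's strategy Center is strictly dominated by Left: 8 > 6 and 5 > 3. Eliminate Center.
Bob's mix must leave Alice indifferent between Up and Down.
  Alice's payoff from Up: q·3 + (1−q)·5 = -2q + 5
  Alice's payoff from Down: q·7 + (1−q)·4 = 3q + 4
  -2q + 5 = 3q + 4  ⇒  -5q = -1  ⇒  q = 1/5.

q = 1/5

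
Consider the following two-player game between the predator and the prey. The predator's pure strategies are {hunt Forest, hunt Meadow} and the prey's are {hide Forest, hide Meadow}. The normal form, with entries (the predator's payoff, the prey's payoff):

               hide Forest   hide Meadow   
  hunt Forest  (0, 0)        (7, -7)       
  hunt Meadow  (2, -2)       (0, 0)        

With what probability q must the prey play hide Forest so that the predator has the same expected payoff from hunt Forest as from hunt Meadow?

q = 7/9

For the predator to be willing to mix, the predator must be indifferent between hunt Forest and hunt Meadow, which pins down the prey's mix.
  the predator's payoff from hunt Forest: q·0 + (1−q)·7 = -7q + 7
  the predator's payoff from hunt Meadow: q·2 + (1−q)·0 = 2q
  -7q + 7 = 2q  ⇒  -9q = -7  ⇒  q = 7/9.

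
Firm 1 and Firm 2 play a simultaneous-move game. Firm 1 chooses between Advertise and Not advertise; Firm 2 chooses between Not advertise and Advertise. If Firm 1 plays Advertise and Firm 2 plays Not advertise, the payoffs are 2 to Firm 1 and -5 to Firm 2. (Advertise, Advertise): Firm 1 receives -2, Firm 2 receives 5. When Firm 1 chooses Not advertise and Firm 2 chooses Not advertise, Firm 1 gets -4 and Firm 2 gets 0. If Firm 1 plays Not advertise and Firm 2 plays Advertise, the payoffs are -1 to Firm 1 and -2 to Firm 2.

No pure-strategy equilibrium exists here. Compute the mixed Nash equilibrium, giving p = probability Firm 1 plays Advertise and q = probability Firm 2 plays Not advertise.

p = 1/6, q = 1/7

In a mixed equilibrium Firm 2 is indifferent between Not advertise and Advertise; this condition fixes p.
  Firm 2's expected payoff from Not advertise: p·(-5) + (1−p)·0 = -5p
  Firm 2's expected payoff from Advertise: p·5 + (1−p)·(-2) = 7p - 2
  -5p = 7p - 2  ⇒  -12p = -2  ⇒  p = 1/6.
Firm 2's mix must leave Firm 1 indifferent between Advertise and Not advertise.
  Firm 1's payoff from Advertise: q·2 + (1−q)·(-2) = 4q - 2
  Firm 1's payoff from Not advertise: q·(-4) + (1−q)·(-1) = -3q - 1
  4q - 2 = -3q - 1  ⇒  7q = 1  ⇒  q = 1/7.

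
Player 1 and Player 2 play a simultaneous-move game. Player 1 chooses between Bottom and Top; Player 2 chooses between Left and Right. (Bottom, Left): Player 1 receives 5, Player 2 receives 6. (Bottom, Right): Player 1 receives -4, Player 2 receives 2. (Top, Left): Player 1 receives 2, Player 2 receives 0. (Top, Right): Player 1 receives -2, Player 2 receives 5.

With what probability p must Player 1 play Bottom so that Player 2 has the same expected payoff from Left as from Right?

Player 2's indifference between Left and Right determines Player 1's mixing probability p:
  Player 2's payoff from Left: p·6 + (1−p)·0 = 6p
  Player 2's payoff from Right: p·2 + (1−p)·5 = -3p + 5
  6p = -3p + 5  ⇒  9p = 5  ⇒  p = 5/9.

p = 5/9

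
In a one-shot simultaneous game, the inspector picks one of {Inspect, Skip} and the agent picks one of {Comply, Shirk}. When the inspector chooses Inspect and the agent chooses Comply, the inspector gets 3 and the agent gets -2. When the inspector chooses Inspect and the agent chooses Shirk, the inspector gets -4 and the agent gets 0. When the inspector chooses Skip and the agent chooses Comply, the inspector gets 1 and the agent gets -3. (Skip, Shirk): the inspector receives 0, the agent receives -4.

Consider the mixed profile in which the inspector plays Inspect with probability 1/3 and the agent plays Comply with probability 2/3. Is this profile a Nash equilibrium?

Check the agent's indifference given the inspector's mix p = 1/3:
  payoff from Comply = -8/3; payoff from Shirk = -8/3 — equal.
Check the inspector's indifference given the agent's mix q = 2/3:
  payoff from Inspect = 2/3; payoff from Skip = 2/3 — equal.
Both players are indifferent, so neither can profitably deviate.

Yes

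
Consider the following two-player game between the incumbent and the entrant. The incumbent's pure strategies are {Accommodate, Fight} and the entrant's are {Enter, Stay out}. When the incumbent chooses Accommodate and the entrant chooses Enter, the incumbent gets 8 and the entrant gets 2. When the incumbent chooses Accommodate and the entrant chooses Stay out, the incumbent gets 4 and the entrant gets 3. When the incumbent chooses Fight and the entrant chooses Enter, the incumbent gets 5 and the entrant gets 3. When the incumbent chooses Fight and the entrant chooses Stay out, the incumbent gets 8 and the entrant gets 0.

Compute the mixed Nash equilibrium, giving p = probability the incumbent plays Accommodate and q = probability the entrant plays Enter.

For the entrant to be willing to mix, the entrant must be indifferent between Enter and Stay out, which pins down the incumbent's mix.
  the entrant's expected payoff from Enter: p·2 + (1−p)·3 = -p + 3
  the entrant's expected payoff from Stay out: p·3 + (1−p)·0 = 3p
  -p + 3 = 3p  ⇒  -4p = -3  ⇒  p = 3/4.
The entrant's mix must leave the incumbent indifferent between Accommodate and Fight.
  the incumbent's expected payoff from Accommodate: q·8 + (1−q)·4 = 4q + 4
  the incumbent's expected payoff from Fight: q·5 + (1−q)·8 = -3q + 8
  4q + 4 = -3q + 8  ⇒  7q = 4  ⇒  q = 4/7.

p = 3/4, q = 4/7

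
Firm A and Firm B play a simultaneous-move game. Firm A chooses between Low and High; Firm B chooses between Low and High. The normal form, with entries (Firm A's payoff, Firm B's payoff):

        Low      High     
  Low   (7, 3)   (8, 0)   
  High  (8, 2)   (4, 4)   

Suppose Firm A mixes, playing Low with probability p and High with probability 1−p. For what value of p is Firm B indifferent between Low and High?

p = 2/5

Firm A's mix must leave Firm B indifferent between Low and High.
  Firm B's expected payoff from Low: p·3 + (1−p)·2 = p + 2
  Firm B's expected payoff from High: p·0 + (1−p)·4 = -4p + 4
  p + 2 = -4p + 4  ⇒  5p = 2  ⇒  p = 2/5.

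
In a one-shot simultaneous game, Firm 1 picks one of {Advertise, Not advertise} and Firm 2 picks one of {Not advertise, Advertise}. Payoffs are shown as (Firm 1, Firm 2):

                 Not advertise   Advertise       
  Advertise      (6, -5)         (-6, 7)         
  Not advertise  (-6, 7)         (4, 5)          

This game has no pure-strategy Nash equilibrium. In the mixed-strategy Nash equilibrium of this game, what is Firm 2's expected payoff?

37/7

Set Firm 2's expected payoff from Not advertise equal to that from Advertise:
  Firm 2's expected payoff from Not advertise: p·(-5) + (1−p)·7 = -12p + 7
  Firm 2's expected payoff from Advertise: p·7 + (1−p)·5 = 2p + 5
  -12p + 7 = 2p + 5  ⇒  -14p = -2  ⇒  p = 1/7.
At equilibrium Firm 2 is indifferent across columns, so Firm 2's payoff equals the payoff from Not advertise: (1/7)·(-5) + (6/7)·7 = 37/7.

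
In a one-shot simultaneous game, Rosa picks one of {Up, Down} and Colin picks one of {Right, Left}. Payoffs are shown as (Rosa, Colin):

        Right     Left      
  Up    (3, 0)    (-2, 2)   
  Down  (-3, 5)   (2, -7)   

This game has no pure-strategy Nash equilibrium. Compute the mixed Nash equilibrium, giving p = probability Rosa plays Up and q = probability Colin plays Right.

p = 6/7, q = 2/5

In a mixed equilibrium Colin is indifferent between Right and Left; this condition fixes p.
  Colin's payoff to Right: p·0 + (1−p)·5 = -5p + 5
  Colin's payoff to Left: p·2 + (1−p)·(-7) = 9p - 7
  -5p + 5 = 9p - 7  ⇒  -14p = -12  ⇒  p = 6/7.
In a mixed equilibrium Rosa is indifferent between Up and Down; this condition fixes q.
  Rosa's expected payoff from Up: q·3 + (1−q)·(-2) = 5q - 2
  Rosa's expected payoff from Down: q·(-3) + (1−q)·2 = -5q + 2
  5q - 2 = -5q + 2  ⇒  10q = 4  ⇒  q = 2/5.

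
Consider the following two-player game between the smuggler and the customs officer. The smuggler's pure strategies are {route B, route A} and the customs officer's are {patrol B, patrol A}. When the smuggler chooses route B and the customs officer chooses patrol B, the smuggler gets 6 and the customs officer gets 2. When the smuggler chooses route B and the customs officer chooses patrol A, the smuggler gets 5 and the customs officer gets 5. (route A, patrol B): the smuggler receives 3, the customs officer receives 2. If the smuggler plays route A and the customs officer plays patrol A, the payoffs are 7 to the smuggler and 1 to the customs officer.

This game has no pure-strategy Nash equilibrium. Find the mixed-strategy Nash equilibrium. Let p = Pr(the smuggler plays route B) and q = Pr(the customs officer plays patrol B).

p = 1/4, q = 2/5

In a mixed equilibrium the customs officer is indifferent between patrol B and patrol A; this condition fixes p.
  the customs officer's payoff to patrol B: p·2 + (1−p)·2 = 2
  the customs officer's payoff to patrol A: p·5 + (1−p)·1 = 4p + 1
  2 = 4p + 1  ⇒  -4p = -1  ⇒  p = 1/4.
The customs officer's mix must leave the smuggler indifferent between route B and route A.
  the smuggler's expected payoff from route B: q·6 + (1−q)·5 = q + 5
  the smuggler's expected payoff from route A: q·3 + (1−q)·7 = -4q + 7
  q + 5 = -4q + 7  ⇒  5q = 2  ⇒  q = 2/5.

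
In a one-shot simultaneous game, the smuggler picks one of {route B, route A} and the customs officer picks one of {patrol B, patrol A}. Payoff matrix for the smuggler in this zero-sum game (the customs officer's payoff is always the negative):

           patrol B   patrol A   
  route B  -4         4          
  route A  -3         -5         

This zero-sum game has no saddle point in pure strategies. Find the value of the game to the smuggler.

v = -16/5

Set the smuggler's expected payoff from route B equal to that from route A:
  the smuggler's expected payoff from route B: q·(-4) + (1−q)·4 = -8q + 4
  the smuggler's expected payoff from route A: q·(-3) + (1−q)·(-5) = 2q - 5
  -8q + 4 = 2q - 5  ⇒  -10q = -9  ⇒  q = 9/10.
The value is the smuggler's expected payoff against this mix (using route B): (9/10)·(-4) + (1/10)·4 = -16/5.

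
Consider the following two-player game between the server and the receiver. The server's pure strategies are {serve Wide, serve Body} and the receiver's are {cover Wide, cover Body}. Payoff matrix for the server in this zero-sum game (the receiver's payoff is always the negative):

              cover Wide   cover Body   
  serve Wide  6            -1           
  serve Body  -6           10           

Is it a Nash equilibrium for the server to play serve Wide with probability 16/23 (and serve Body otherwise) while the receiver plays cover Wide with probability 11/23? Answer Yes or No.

Yes

Check the receiver's indifference given the server's mix p = 16/23:
  payoff from cover Wide = -54/23; payoff from cover Body = -54/23 — equal.
Check the server's indifference given the receiver's mix q = 11/23:
  payoff from serve Wide = 54/23; payoff from serve Body = 54/23 — equal.
Both players are indifferent, so neither can profitably deviate.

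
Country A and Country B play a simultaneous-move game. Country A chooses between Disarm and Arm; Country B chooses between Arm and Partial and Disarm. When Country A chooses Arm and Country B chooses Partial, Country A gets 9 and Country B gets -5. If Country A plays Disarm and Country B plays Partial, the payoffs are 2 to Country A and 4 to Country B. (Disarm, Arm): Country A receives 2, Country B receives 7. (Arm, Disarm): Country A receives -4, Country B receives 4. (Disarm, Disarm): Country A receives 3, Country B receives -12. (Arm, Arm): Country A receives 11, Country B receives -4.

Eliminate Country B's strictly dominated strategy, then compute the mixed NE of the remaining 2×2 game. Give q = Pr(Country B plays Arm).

Country B's strategy Partial is strictly dominated by Arm: 7 > 4 and -4 > -5. Eliminate Partial.
Country A's indifference between Disarm and Arm determines Country B's mixing probability q:
  Country A's payoff from Disarm: q·2 + (1−q)·3 = -q + 3
  Country A's payoff from Arm: q·11 + (1−q)·(-4) = 15q - 4
  -q + 3 = 15q - 4  ⇒  -16q = -7  ⇒  q = 7/16.

q = 7/16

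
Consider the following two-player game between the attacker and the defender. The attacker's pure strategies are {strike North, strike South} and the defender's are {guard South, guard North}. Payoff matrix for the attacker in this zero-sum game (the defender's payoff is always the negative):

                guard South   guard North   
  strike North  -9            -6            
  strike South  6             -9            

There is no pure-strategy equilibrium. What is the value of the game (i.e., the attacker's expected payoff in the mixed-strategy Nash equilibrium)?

In a mixed equilibrium the attacker is indifferent between strike North and strike South; this condition fixes q.
  the attacker's payoff from strike North: q·(-9) + (1−q)·(-6) = -3q - 6
  the attacker's payoff from strike South: q·6 + (1−q)·(-9) = 15q - 9
  -3q - 6 = 15q - 9  ⇒  -18q = -3  ⇒  q = 1/6.
The value is the attacker's expected payoff against this mix (using strike North): (1/6)·(-9) + (5/6)·(-6) = -13/2.

v = -13/2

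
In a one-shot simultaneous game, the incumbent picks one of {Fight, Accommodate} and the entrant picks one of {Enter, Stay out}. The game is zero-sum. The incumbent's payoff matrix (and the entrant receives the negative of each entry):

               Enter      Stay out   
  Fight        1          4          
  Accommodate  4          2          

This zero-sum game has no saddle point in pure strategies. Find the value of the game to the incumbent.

The entrant's mix must leave the incumbent indifferent between Fight and Accommodate.
  the incumbent's payoff from Fight: q·1 + (1−q)·4 = -3q + 4
  the incumbent's payoff from Accommodate: q·4 + (1−q)·2 = 2q + 2
  -3q + 4 = 2q + 2  ⇒  -5q = -2  ⇒  q = 2/5.
The value is the incumbent's expected payoff against this mix (using Fight): (2/5)·1 + (3/5)·4 = 14/5.

v = 14/5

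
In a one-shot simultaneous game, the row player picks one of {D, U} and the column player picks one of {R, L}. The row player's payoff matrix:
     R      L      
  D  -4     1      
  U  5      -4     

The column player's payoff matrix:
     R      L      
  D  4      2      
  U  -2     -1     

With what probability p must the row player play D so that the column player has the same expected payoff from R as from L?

p = 1/3

Set the column player's expected payoff from R equal to that from L:
  the column player's expected payoff from R: p·4 + (1−p)·(-2) = 6p - 2
  the column player's expected payoff from L: p·2 + (1−p)·(-1) = 3p - 1
  6p - 2 = 3p - 1  ⇒  3p = 1  ⇒  p = 1/3.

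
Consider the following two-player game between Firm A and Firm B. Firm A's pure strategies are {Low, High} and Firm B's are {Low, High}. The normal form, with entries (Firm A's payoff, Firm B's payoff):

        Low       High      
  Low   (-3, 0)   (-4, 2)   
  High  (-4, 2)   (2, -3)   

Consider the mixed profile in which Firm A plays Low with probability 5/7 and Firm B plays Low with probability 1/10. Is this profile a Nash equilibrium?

Given Firm B's mix q = 1/10, Firm A's payoff from Low is -39/10 but from High is 7/5. Firm A strictly prefers High, so Firm A would not mix.
So the proposed profile is not a Nash equilibrium.

No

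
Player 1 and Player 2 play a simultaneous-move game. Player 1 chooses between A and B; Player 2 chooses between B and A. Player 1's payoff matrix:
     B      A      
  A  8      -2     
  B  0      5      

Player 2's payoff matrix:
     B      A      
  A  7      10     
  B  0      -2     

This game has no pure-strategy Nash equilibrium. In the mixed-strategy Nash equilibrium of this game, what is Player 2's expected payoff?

14/5

For Player 2 to be willing to mix, Player 2 must be indifferent between B and A, which pins down Player 1's mix.
  Player 2's payoff from B: p·7 + (1−p)·0 = 7p
  Player 2's payoff from A: p·10 + (1−p)·(-2) = 12p - 2
  7p = 12p - 2  ⇒  -5p = -2  ⇒  p = 2/5.
At equilibrium Player 2 is indifferent across columns, so Player 2's payoff equals the payoff from B: (2/5)·7 + (3/5)·0 = 14/5.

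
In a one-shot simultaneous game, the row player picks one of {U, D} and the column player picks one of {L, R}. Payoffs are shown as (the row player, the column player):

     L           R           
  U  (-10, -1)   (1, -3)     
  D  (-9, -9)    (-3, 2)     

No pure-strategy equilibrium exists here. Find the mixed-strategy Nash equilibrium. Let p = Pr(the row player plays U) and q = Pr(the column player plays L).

Set the column player's expected payoff from L equal to that from R:
  the column player's payoff to L: p·(-1) + (1−p)·(-9) = 8p - 9
  the column player's payoff to R: p·(-3) + (1−p)·2 = -5p + 2
  8p - 9 = -5p + 2  ⇒  13p = 11  ⇒  p = 11/13.
The row player's indifference between U and D determines the column player's mixing probability q:
  the row player's expected payoff from U: q·(-10) + (1−q)·1 = -11q + 1
  the row player's expected payoff from D: q·(-9) + (1−q)·(-3) = -6q - 3
  -11q + 1 = -6q - 3  ⇒  -5q = -4  ⇒  q = 4/5.

p = 11/13, q = 4/5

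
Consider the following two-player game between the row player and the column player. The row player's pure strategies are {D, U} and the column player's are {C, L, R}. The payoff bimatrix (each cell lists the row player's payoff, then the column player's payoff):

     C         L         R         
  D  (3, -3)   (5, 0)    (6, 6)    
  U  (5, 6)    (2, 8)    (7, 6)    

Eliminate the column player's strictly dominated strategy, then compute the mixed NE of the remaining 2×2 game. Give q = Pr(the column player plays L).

The column player's strategy C is strictly dominated by L: 0 > -3 and 8 > 6. Eliminate C.
For the row player to be willing to mix, the row player must be indifferent between D and U, which pins down the column player's mix.
  the row player's payoff from D: q·5 + (1−q)·6 = -q + 6
  the row player's payoff from U: q·2 + (1−q)·7 = -5q + 7
  -q + 6 = -5q + 7  ⇒  4q = 1  ⇒  q = 1/4.

q = 1/4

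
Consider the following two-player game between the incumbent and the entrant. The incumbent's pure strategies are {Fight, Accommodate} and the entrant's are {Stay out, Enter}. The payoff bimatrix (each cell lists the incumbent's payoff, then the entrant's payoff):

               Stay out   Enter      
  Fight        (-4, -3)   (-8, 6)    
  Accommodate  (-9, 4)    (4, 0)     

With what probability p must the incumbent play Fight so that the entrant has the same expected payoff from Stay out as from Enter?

The entrant's indifference between Stay out and Enter determines the incumbent's mixing probability p:
  the entrant's payoff from Stay out: p·(-3) + (1−p)·4 = -7p + 4
  the entrant's payoff from Enter: p·6 + (1−p)·0 = 6p
  -7p + 4 = 6p  ⇒  -13p = -4  ⇒  p = 4/13.

p = 4/13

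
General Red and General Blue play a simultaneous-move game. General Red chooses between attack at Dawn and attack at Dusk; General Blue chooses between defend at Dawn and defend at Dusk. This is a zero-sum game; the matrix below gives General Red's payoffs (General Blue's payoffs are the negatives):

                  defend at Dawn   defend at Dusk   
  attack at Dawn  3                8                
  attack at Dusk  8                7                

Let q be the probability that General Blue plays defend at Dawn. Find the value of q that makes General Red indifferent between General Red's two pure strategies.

q = 1/6

For General Red to be willing to mix, General Red must be indifferent between attack at Dawn and attack at Dusk, which pins down General Blue's mix.
  General Red's payoff to attack at Dawn: q·3 + (1−q)·8 = -5q + 8
  General Red's payoff to attack at Dusk: q·8 + (1−q)·7 = q + 7
  -5q + 8 = q + 7  ⇒  -6q = -1  ⇒  q = 1/6.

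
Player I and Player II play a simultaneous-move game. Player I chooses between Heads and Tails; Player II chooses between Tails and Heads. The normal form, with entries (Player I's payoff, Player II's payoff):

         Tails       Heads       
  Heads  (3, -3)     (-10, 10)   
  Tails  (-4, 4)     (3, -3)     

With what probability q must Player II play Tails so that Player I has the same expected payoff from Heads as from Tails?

q = 13/20

Player I's indifference between Heads and Tails determines Player II's mixing probability q:
  Player I's payoff to Heads: q·3 + (1−q)·(-10) = 13q - 10
  Player I's payoff to Tails: q·(-4) + (1−q)·3 = -7q + 3
  13q - 10 = -7q + 3  ⇒  20q = 13  ⇒  q = 13/20.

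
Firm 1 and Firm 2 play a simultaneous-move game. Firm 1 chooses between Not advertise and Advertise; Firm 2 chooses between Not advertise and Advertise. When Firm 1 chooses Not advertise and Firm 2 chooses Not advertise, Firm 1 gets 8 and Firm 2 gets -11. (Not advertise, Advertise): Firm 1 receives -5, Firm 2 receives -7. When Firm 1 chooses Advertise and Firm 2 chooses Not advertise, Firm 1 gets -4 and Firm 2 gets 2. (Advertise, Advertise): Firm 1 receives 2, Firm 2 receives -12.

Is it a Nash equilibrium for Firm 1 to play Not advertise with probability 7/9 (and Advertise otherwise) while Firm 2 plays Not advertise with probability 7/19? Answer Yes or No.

Yes

Check Firm 2's indifference given Firm 1's mix p = 7/9:
  payoff from Not advertise = -73/9; payoff from Advertise = -73/9 — equal.
Check Firm 1's indifference given Firm 2's mix q = 7/19:
  payoff from Not advertise = -4/19; payoff from Advertise = -4/19 — equal.
Both players are indifferent, so neither can profitably deviate.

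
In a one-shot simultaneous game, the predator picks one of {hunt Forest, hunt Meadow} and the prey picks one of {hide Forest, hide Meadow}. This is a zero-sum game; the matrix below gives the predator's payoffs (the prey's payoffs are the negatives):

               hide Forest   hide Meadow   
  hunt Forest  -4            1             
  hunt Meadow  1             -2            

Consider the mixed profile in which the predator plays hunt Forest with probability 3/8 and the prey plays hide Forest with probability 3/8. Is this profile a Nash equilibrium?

Yes

Check the prey's indifference given the predator's mix p = 3/8:
  payoff from hide Forest = 7/8; payoff from hide Meadow = 7/8 — equal.
Check the predator's indifference given the prey's mix q = 3/8:
  payoff from hunt Forest = -7/8; payoff from hunt Meadow = -7/8 — equal.
Both players are indifferent, so neither can profitably deviate.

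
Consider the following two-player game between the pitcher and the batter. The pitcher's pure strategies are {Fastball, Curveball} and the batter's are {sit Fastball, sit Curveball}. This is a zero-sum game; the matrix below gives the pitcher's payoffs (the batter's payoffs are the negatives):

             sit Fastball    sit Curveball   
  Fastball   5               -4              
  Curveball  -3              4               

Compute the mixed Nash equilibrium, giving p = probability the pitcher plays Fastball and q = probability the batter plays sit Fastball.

p = 7/16, q = 1/2

For the batter to be willing to mix, the batter must be indifferent between sit Fastball and sit Curveball, which pins down the pitcher's mix.
  the batter's payoff to sit Fastball: p·(-5) + (1−p)·3 = -8p + 3
  the batter's payoff to sit Curveball: p·4 + (1−p)·(-4) = 8p - 4
  -8p + 3 = 8p - 4  ⇒  -16p = -7  ⇒  p = 7/16.
For the pitcher to be willing to mix, the pitcher must be indifferent between Fastball and Curveball, which pins down the batter's mix.
  the pitcher's payoff to Fastball: q·5 + (1−q)·(-4) = 9q - 4
  the pitcher's payoff to Curveball: q·(-3) + (1−q)·4 = -7q + 4
  9q - 4 = -7q + 4  ⇒  16q = 8  ⇒  q = 1/2.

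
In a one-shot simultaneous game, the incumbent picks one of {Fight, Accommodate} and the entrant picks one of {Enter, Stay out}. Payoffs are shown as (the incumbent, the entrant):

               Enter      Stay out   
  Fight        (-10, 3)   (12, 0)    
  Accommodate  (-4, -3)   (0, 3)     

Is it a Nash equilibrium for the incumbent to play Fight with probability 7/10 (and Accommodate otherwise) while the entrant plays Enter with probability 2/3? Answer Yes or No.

Given the incumbent's mix p = 7/10, the entrant's payoff from Enter is 6/5 but from Stay out is 9/10. The entrant strictly prefers Enter, so the entrant would not mix.
So the proposed profile is not a Nash equilibrium.

No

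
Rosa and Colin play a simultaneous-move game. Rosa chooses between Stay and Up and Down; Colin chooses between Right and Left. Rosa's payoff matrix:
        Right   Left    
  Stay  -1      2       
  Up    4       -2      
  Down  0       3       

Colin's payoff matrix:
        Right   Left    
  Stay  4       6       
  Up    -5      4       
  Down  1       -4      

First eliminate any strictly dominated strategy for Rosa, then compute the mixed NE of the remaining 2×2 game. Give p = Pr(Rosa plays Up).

p = 5/14

Rosa's strategy Stay is strictly dominated by Down: 0 > -1 and 3 > 2. Eliminate Stay.
Colin's indifference between Right and Left determines Rosa's mixing probability p:
  Colin's expected payoff from Right: p·(-5) + (1−p)·1 = -6p + 1
  Colin's expected payoff from Left: p·4 + (1−p)·(-4) = 8p - 4
  -6p + 1 = 8p - 4  ⇒  -14p = -5  ⇒  p = 5/14.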